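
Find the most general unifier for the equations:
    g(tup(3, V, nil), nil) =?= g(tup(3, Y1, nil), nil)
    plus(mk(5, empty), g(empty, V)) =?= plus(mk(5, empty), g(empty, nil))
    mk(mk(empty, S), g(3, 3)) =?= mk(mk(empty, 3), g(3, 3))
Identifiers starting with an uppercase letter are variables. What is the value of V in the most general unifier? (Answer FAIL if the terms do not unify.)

Decompose g/2: tup(3, V, nil) =?= tup(3, Y1, nil),  nil =?= nil.
Decompose tup/3: 3 =?= 3,  V =?= Y1,  nil =?= nil.
Delete trivial equation 3 =?= 3.
Bind V := Y1; substituting into the one remaining equation that mentions V gives: plus(mk(5, empty), g(empty, Y1)) =?= plus(mk(5, empty), g(empty, nil)).
Delete trivial equation nil =?= nil.
Delete trivial equation nil =?= nil.
Decompose plus/2: mk(5, empty) =?= mk(5, empty),  g(empty, Y1) =?= g(empty, nil).
Delete trivial equation mk(5, empty) =?= mk(5, empty).
Decompose g/2: empty =?= empty,  Y1 =?= nil.
Delete trivial equation empty =?= empty.
Bind Y1 := nil; no other remaining equation mentions Y1. Substituting into the earlier binding gives V := nil.
Decompose mk/2: mk(empty, S) =?= mk(empty, 3),  g(3, 3) =?= g(3, 3).
Decompose mk/2: empty =?= empty,  S =?= 3.
Delete trivial equation empty =?= empty.
Bind S := 3; no other remaining equation mentions S.
Delete trivial equation g(3, 3) =?= g(3, 3).
MGU = { V := nil, Y1 := nil, S := 3 }, so V := nil.

nil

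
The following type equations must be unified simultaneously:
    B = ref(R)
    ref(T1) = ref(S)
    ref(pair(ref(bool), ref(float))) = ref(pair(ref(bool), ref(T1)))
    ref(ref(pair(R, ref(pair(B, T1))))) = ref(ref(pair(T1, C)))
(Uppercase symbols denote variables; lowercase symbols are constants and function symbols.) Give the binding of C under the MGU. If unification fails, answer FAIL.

Bind B := ref(R); substituting into the one remaining equation that mentions B gives: ref(ref(pair(R, ref(pair(ref(R), T1))))) = ref(ref(pair(T1, C))).
Decompose ref/1: T1 = S.
Bind T1 := S; substituting into the remaining equations gives: ref(pair(ref(bool), ref(float))) = ref(pair(ref(bool), ref(S))),  ref(ref(pair(R, ref(pair(ref(R), S))))) = ref(ref(pair(S, C))).
Decompose ref/1: pair(ref(bool), ref(float)) = pair(ref(bool), ref(S)).
Decompose pair/2: ref(bool) = ref(bool),  ref(float) = ref(S).
Delete trivial equation ref(bool) = ref(bool).
Decompose ref/1: float = S.
Bind S := float; substituting into the remaining equation gives: ref(ref(pair(R, ref(pair(ref(R), float))))) = ref(ref(pair(float, C))). Substituting into the earlier binding gives T1 := float.
Decompose ref/1: ref(pair(R, ref(pair(ref(R), float)))) = ref(pair(float, C)).
Decompose ref/1: pair(R, ref(pair(ref(R), float))) = pair(float, C).
Decompose pair/2: R = float,  ref(pair(ref(R), float)) = C.
Bind R := float; substituting into the remaining equation gives: ref(pair(ref(float), float)) = C. Substituting into the earlier binding gives B := ref(float).
Bind C := ref(pair(ref(float), float)).
MGU = { B := ref(float), T1 := float, S := float, R := float, C := ref(pair(ref(float), float)) }, so C := ref(pair(ref(float), float)).

ref(pair(ref(float), float))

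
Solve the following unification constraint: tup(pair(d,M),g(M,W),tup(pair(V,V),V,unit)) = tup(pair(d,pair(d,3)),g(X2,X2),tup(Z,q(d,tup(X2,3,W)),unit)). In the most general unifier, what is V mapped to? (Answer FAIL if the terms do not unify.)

Decompose tup/3: pair(d,M) = pair(d,pair(d,3)),  g(M,W) = g(X2,X2),  tup(pair(V,V),V,unit) = tup(Z,q(d,tup(X2,3,W)),unit).
Decompose pair/2: d = d,  M = pair(d,3).
Delete trivial equation d = d.
Bind M := pair(d,3); substituting into the one remaining equation that mentions M gives: g(pair(d,3),W) = g(X2,X2).
Decompose g/2: pair(d,3) = X2,  W = X2.
Bind X2 := pair(d,3); substituting into the remaining equations gives: W = pair(d,3),  tup(pair(V,V),V,unit) = tup(Z,q(d,tup(pair(d,3),3,W)),unit).
Bind W := pair(d,3); substituting into the remaining equation gives: tup(pair(V,V),V,unit) = tup(Z,q(d,tup(pair(d,3),3,pair(d,3))),unit).
Decompose tup/3: pair(V,V) = Z,  V = q(d,tup(pair(d,3),3,pair(d,3))),  unit = unit.
Bind Z := pair(V,V); no other remaining equation mentions Z.
Bind V := q(d,tup(pair(d,3),3,pair(d,3))); no other remaining equation mentions V. Substituting into the earlier binding gives Z := pair(q(d,tup(pair(d,3),3,pair(d,3))),q(d,tup(pair(d,3),3,pair(d,3)))).
Delete trivial equation unit = unit.
MGU = { M ↦ pair(d,3), X2 ↦ pair(d,3), W ↦ pair(d,3), Z ↦ pair(q(d,tup(pair(d,3),3,pair(d,3))),q(d,tup(pair(d,3),3,pair(d,3)))), V ↦ q(d,tup(pair(d,3),3,pair(d,3))) }, so V ↦ q(d,tup(pair(d,3),3,pair(d,3))).

q(d,tup(pair(d,3),3,pair(d,3)))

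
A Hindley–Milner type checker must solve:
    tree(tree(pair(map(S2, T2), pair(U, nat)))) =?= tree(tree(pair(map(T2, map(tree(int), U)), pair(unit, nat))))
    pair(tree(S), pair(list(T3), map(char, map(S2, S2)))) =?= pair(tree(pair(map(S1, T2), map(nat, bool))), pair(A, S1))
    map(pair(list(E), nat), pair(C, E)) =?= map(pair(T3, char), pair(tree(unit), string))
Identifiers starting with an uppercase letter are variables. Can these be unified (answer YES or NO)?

NO

Decompose tree/1: tree(pair(map(S2, T2), pair(U, nat))) =?= tree(pair(map(T2, map(tree(int), U)), pair(unit, nat))).
Decompose tree/1: pair(map(S2, T2), pair(U, nat)) =?= pair(map(T2, map(tree(int), U)), pair(unit, nat)).
Decompose pair/2: map(S2, T2) =?= map(T2, map(tree(int), U)),  pair(U, nat) =?= pair(unit, nat).
Decompose map/2: S2 =?= T2,  T2 =?= map(tree(int), U).
Bind S2 := T2; substituting into the one remaining equation that mentions S2 gives: pair(tree(S), pair(list(T3), map(char, map(T2, T2)))) =?= pair(tree(pair(map(S1, T2), map(nat, bool))), pair(A, S1)).
Bind T2 := map(tree(int), U); substituting into the one remaining equation that mentions T2 gives: pair(tree(S), pair(list(T3), map(char, map(map(tree(int), U), map(tree(int), U))))) =?= pair(tree(pair(map(S1, map(tree(int), U)), map(nat, bool))), pair(A, S1)). Substituting into the earlier binding gives S2 := map(tree(int), U).
Decompose pair/2: U =?= unit,  nat =?= nat.
Bind U := unit; substituting into the one remaining equation that mentions U gives: pair(tree(S), pair(list(T3), map(char, map(map(tree(int), unit), map(tree(int), unit))))) =?= pair(tree(pair(map(S1, map(tree(int), unit)), map(nat, bool))), pair(A, S1)). Substituting into the earlier bindings gives S2 := map(tree(int), unit), T2 := map(tree(int), unit).
Delete trivial equation nat =?= nat.
Decompose pair/2: tree(S) =?= tree(pair(map(S1, map(tree(int), unit)), map(nat, bool))),  pair(list(T3), map(char, map(map(tree(int), unit), map(tree(int), unit)))) =?= pair(A, S1).
Decompose tree/1: S =?= pair(map(S1, map(tree(int), unit)), map(nat, bool)).
Bind S := pair(map(S1, map(tree(int), unit)), map(nat, bool)); no other remaining equation mentions S.
Decompose pair/2: list(T3) =?= A,  map(char, map(map(tree(int), unit), map(tree(int), unit))) =?= S1.
Bind A := list(T3); no other remaining equation mentions A.
Bind S1 := map(char, map(map(tree(int), unit), map(tree(int), unit))); no other remaining equation mentions S1. Substituting into the earlier binding gives S := pair(map(map(char, map(map(tree(int), unit), map(tree(int), unit))), map(tree(int), unit)), map(nat, bool)).
Decompose map/2: pair(list(E), nat) =?= pair(T3, char),  pair(C, E) =?= pair(tree(unit), string).
Decompose pair/2: list(E) =?= T3,  nat =?= char.
Bind T3 := list(E); no other remaining equation mentions T3. Substituting into the earlier binding gives A := list(list(E)).
Clash: constants nat and char differ; no unifier exists.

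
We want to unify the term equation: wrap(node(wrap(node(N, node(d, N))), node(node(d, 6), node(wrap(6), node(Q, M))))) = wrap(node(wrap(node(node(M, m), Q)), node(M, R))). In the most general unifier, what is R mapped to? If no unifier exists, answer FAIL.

node(wrap(6), node(node(d, node(node(d, 6), m)), node(d, 6)))

Decompose wrap/1: node(wrap(node(N, node(d, N))), node(node(d, 6), node(wrap(6), node(Q, M)))) = node(wrap(node(node(M, m), Q)), node(M, R)).
Decompose node/2: wrap(node(N, node(d, N))) = wrap(node(node(M, m), Q)),  node(node(d, 6), node(wrap(6), node(Q, M))) = node(M, R).
Decompose wrap/1: node(N, node(d, N)) = node(node(M, m), Q).
Decompose node/2: N = node(M, m),  node(d, N) = Q.
Bind N := node(M, m); substituting into the one remaining equation that mentions N gives: node(d, node(M, m)) = Q.
Bind Q := node(d, node(M, m)); substituting into the remaining equation gives: node(node(d, 6), node(wrap(6), node(node(d, node(M, m)), M))) = node(M, R).
Decompose node/2: node(d, 6) = M,  node(wrap(6), node(node(d, node(M, m)), M)) = R.
Bind M := node(d, 6); substituting into the remaining equation gives: node(wrap(6), node(node(d, node(node(d, 6), m)), node(d, 6))) = R. Substituting into the earlier bindings gives N := node(node(d, 6), m), Q := node(d, node(node(d, 6), m)).
Bind R := node(wrap(6), node(node(d, node(node(d, 6), m)), node(d, 6))).
MGU = { N -> node(node(d, 6), m), Q -> node(d, node(node(d, 6), m)), M -> node(d, 6), R -> node(wrap(6), node(node(d, node(node(d, 6), m)), node(d, 6))) }, so R -> node(wrap(6), node(node(d, node(node(d, 6), m)), node(d, 6))).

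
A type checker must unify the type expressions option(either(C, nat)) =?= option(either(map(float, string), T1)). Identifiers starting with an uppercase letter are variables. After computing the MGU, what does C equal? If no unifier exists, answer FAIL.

Decompose option/1: either(C, nat) =?= either(map(float, string), T1).
Decompose either/2: C =?= map(float, string),  nat =?= T1.
Bind C := map(float, string); no other remaining equation mentions C.
Bind T1 := nat.
MGU = { C -> map(float, string), T1 -> nat }, so C -> map(float, string).

map(float, string)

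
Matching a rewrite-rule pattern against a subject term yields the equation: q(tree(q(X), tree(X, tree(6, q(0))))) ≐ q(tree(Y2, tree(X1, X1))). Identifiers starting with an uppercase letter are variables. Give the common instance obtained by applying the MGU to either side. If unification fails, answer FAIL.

Decompose q/1: tree(q(X), tree(X, tree(6, q(0)))) ≐ tree(Y2, tree(X1, X1)).
Decompose tree/2: q(X) ≐ Y2,  tree(X, tree(6, q(0))) ≐ tree(X1, X1).
Bind Y2 := q(X); no other remaining equation mentions Y2.
Decompose tree/2: X ≐ X1,  tree(6, q(0)) ≐ X1.
Bind X := X1; no other remaining equation mentions X. Substituting into the earlier binding gives Y2 := q(X1).
Bind X1 := tree(6, q(0)). Substituting into the earlier bindings gives Y2 := q(tree(6, q(0))), X := tree(6, q(0)).
Applying the MGU to either side gives q(tree(q(tree(6, q(0))), tree(tree(6, q(0)), tree(6, q(0))))).

q(tree(q(tree(6, q(0))), tree(tree(6, q(0)), tree(6, q(0)))))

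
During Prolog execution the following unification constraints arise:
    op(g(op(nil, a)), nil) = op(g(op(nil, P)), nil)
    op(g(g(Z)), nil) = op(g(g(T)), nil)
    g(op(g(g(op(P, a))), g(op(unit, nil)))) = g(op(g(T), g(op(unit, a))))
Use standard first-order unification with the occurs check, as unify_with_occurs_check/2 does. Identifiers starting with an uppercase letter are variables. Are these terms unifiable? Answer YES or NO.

NO

Decompose op/2: g(op(nil, a)) = g(op(nil, P)),  nil = nil.
Decompose g/1: op(nil, a) = op(nil, P).
Decompose op/2: nil = nil,  a = P.
Delete trivial equation nil = nil.
Bind P := a; substituting into the one remaining equation that mentions P gives: g(op(g(g(op(a, a))), g(op(unit, nil)))) = g(op(g(T), g(op(unit, a)))).
Delete trivial equation nil = nil.
Decompose op/2: g(g(Z)) = g(g(T)),  nil = nil.
Decompose g/1: g(Z) = g(T).
Decompose g/1: Z = T.
Bind Z := T; no other remaining equation mentions Z.
Delete trivial equation nil = nil.
Decompose g/1: op(g(g(op(a, a))), g(op(unit, nil))) = op(g(T), g(op(unit, a))).
Decompose op/2: g(g(op(a, a))) = g(T),  g(op(unit, nil)) = g(op(unit, a)).
Decompose g/1: g(op(a, a)) = T.
Bind T := g(op(a, a)); no other remaining equation mentions T. Substituting into the earlier binding gives Z := g(op(a, a)).
Decompose g/1: op(unit, nil) = op(unit, a).
Decompose op/2: unit = unit,  nil = a.
Delete trivial equation unit = unit.
Clash: constants nil and a differ; no unifier exists.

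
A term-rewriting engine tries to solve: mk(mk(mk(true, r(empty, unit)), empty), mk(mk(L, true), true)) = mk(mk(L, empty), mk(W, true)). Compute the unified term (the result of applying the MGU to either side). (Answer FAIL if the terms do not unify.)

Decompose mk/2: mk(mk(true, r(empty, unit)), empty) = mk(L, empty),  mk(mk(L, true), true) = mk(W, true).
Decompose mk/2: mk(true, r(empty, unit)) = L,  empty = empty.
Bind L := mk(true, r(empty, unit)); substituting into the one remaining equation that mentions L gives: mk(mk(mk(true, r(empty, unit)), true), true) = mk(W, true).
Delete trivial equation empty = empty.
Decompose mk/2: mk(mk(true, r(empty, unit)), true) = W,  true = true.
Bind W := mk(mk(true, r(empty, unit)), true); no other remaining equation mentions W.
Delete trivial equation true = true.
Applying the MGU to either side gives mk(mk(mk(true, r(empty, unit)), empty), mk(mk(mk(true, r(empty, unit)), true), true)).

mk(mk(mk(true, r(empty, unit)), empty), mk(mk(mk(true, r(empty, unit)), true), true))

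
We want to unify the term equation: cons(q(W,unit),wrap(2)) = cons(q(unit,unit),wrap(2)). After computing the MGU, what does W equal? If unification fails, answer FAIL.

unit

Decompose cons/2: q(W,unit) = q(unit,unit),  wrap(2) = wrap(2).
Decompose q/2: W = unit,  unit = unit.
Bind W := unit; no other remaining equation mentions W.
Delete trivial equation unit = unit.
Delete trivial equation wrap(2) = wrap(2).
MGU = { W -> unit }, so W -> unit.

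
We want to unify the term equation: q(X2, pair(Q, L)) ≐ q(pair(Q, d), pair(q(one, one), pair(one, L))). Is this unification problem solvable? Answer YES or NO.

Decompose q/2: X2 ≐ pair(Q, d),  pair(Q, L) ≐ pair(q(one, one), pair(one, L)).
Bind X2 := pair(Q, d); no other remaining equation mentions X2.
Decompose pair/2: Q ≐ q(one, one),  L ≐ pair(one, L).
Bind Q := q(one, one); no other remaining equation mentions Q. Substituting into the earlier binding gives X2 := pair(q(one, one), d).
Occurs check fails: L occurs in pair(one, L); the equation L ≐ pair(one, L) has no finite solution.

NO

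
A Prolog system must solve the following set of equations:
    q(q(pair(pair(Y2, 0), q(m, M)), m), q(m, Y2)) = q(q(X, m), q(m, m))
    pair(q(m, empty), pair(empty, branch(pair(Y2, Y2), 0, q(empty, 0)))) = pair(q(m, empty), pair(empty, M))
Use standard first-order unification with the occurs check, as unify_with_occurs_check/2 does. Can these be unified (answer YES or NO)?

Decompose q/2: q(pair(pair(Y2, 0), q(m, M)), m) = q(X, m),  q(m, Y2) = q(m, m).
Decompose q/2: pair(pair(Y2, 0), q(m, M)) = X,  m = m.
Bind X := pair(pair(Y2, 0), q(m, M)); no other remaining equation mentions X.
Delete trivial equation m = m.
Decompose q/2: m = m,  Y2 = m.
Delete trivial equation m = m.
Bind Y2 := m; substituting into the remaining equation gives: pair(q(m, empty), pair(empty, branch(pair(m, m), 0, q(empty, 0)))) = pair(q(m, empty), pair(empty, M)). Substituting into the earlier binding gives X := pair(pair(m, 0), q(m, M)).
Decompose pair/2: q(m, empty) = q(m, empty),  pair(empty, branch(pair(m, m), 0, q(empty, 0))) = pair(empty, M).
Delete trivial equation q(m, empty) = q(m, empty).
Decompose pair/2: empty = empty,  branch(pair(m, m), 0, q(empty, 0)) = M.
Delete trivial equation empty = empty.
Bind M := branch(pair(m, m), 0, q(empty, 0)). Substituting into the earlier binding gives X := pair(pair(m, 0), q(m, branch(pair(m, m), 0, q(empty, 0)))).
No equations remain and no clash or occurs-check failure arose, so a unifier exists.

YES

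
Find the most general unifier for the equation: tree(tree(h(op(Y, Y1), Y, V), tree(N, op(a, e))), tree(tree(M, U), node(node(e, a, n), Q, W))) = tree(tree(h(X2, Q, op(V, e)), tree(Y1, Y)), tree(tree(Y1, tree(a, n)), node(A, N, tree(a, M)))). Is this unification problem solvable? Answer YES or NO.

NO

Decompose tree/2: tree(h(op(Y, Y1), Y, V), tree(N, op(a, e))) = tree(h(X2, Q, op(V, e)), tree(Y1, Y)),  tree(tree(M, U), node(node(e, a, n), Q, W)) = tree(tree(Y1, tree(a, n)), node(A, N, tree(a, M))).
Decompose tree/2: h(op(Y, Y1), Y, V) = h(X2, Q, op(V, e)),  tree(N, op(a, e)) = tree(Y1, Y).
Decompose h/3: op(Y, Y1) = X2,  Y = Q,  V = op(V, e).
Bind X2 := op(Y, Y1); no other remaining equation mentions X2.
Bind Y := Q; substituting into the one remaining equation that mentions Y gives: tree(N, op(a, e)) = tree(Y1, Q). Substituting into the earlier binding gives X2 := op(Q, Y1).
Occurs check fails: V occurs in op(V, e); the equation V = op(V, e) has no finite solution.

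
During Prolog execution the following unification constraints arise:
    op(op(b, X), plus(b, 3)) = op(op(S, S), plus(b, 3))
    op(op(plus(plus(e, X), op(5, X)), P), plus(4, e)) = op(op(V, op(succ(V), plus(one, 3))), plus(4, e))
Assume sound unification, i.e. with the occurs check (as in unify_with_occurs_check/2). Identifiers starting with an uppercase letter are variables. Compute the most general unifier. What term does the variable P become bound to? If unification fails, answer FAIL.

op(succ(plus(plus(e, b), op(5, b))), plus(one, 3))

Decompose op/2: op(b, X) = op(S, S),  plus(b, 3) = plus(b, 3).
Decompose op/2: b = S,  X = S.
Bind S := b; substituting into the one remaining equation that mentions S gives: X = b.
Bind X := b; substituting into the one remaining equation that mentions X gives: op(op(plus(plus(e, b), op(5, b)), P), plus(4, e)) = op(op(V, op(succ(V), plus(one, 3))), plus(4, e)).
Delete trivial equation plus(b, 3) = plus(b, 3).
Decompose op/2: op(plus(plus(e, b), op(5, b)), P) = op(V, op(succ(V), plus(one, 3))),  plus(4, e) = plus(4, e).
Decompose op/2: plus(plus(e, b), op(5, b)) = V,  P = op(succ(V), plus(one, 3)).
Bind V := plus(plus(e, b), op(5, b)); substituting into the one remaining equation that mentions V gives: P = op(succ(plus(plus(e, b), op(5, b))), plus(one, 3)).
Bind P := op(succ(plus(plus(e, b), op(5, b))), plus(one, 3)); no other remaining equation mentions P.
Delete trivial equation plus(4, e) = plus(4, e).
MGU = { S ↦ b, X ↦ b, V ↦ plus(plus(e, b), op(5, b)), P ↦ op(succ(plus(plus(e, b), op(5, b))), plus(one, 3)) }, so P ↦ op(succ(plus(plus(e, b), op(5, b))), plus(one, 3)).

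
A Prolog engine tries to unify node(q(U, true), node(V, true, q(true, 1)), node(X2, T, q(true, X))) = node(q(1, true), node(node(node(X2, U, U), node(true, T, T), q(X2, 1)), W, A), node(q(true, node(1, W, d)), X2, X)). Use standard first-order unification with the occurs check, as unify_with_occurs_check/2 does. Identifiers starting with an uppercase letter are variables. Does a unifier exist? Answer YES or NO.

NO

Decompose node/3: q(U, true) = q(1, true),  node(V, true, q(true, 1)) = node(node(node(X2, U, U), node(true, T, T), q(X2, 1)), W, A),  node(X2, T, q(true, X)) = node(q(true, node(1, W, d)), X2, X).
Decompose q/2: U = 1,  true = true.
Bind U := 1; substituting into the one remaining equation that mentions U gives: node(V, true, q(true, 1)) = node(node(node(X2, 1, 1), node(true, T, T), q(X2, 1)), W, A).
Delete trivial equation true = true.
Decompose node/3: V = node(node(X2, 1, 1), node(true, T, T), q(X2, 1)),  true = W,  q(true, 1) = A.
Bind V := node(node(X2, 1, 1), node(true, T, T), q(X2, 1)); no other remaining equation mentions V.
Bind W := true; substituting into the one remaining equation that mentions W gives: node(X2, T, q(true, X)) = node(q(true, node(1, true, d)), X2, X).
Bind A := q(true, 1); no other remaining equation mentions A.
Decompose node/3: X2 = q(true, node(1, true, d)),  T = X2,  q(true, X) = X.
Bind X2 := q(true, node(1, true, d)); substituting into the one remaining equation that mentions X2 gives: T = q(true, node(1, true, d)). Substituting into the earlier binding gives V := node(node(q(true, node(1, true, d)), 1, 1), node(true, T, T), q(q(true, node(1, true, d)), 1)).
Bind T := q(true, node(1, true, d)); no other remaining equation mentions T. Substituting into the earlier binding gives V := node(node(q(true, node(1, true, d)), 1, 1), node(true, q(true, node(1, true, d)), q(true, node(1, true, d))), q(q(true, node(1, true, d)), 1)).
Occurs check fails: X occurs in q(true, X); the equation X = q(true, X) has no finite solution.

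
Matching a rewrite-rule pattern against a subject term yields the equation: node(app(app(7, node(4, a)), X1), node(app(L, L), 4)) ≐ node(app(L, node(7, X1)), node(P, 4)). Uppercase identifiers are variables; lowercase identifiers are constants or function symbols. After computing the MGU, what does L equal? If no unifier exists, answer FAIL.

Decompose node/2: app(app(7, node(4, a)), X1) ≐ app(L, node(7, X1)),  node(app(L, L), 4) ≐ node(P, 4).
Decompose app/2: app(7, node(4, a)) ≐ L,  X1 ≐ node(7, X1).
Bind L := app(7, node(4, a)); substituting into the one remaining equation that mentions L gives: node(app(app(7, node(4, a)), app(7, node(4, a))), 4) ≐ node(P, 4).
Occurs check fails: X1 occurs in node(7, X1); the equation X1 ≐ node(7, X1) has no finite solution.

FAIL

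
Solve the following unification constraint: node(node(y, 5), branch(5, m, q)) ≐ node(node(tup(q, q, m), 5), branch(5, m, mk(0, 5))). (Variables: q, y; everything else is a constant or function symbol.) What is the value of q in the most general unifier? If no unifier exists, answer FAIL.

mk(0, 5)

Decompose node/2: node(y, 5) ≐ node(tup(q, q, m), 5),  branch(5, m, q) ≐ branch(5, m, mk(0, 5)).
Decompose node/2: y ≐ tup(q, q, m),  5 ≐ 5.
Bind y := tup(q, q, m); no other remaining equation mentions y.
Delete trivial equation 5 ≐ 5.
Decompose branch/3: 5 ≐ 5,  m ≐ m,  q ≐ mk(0, 5).
Delete trivial equation 5 ≐ 5.
Delete trivial equation m ≐ m.
Bind q := mk(0, 5). Substituting into the earlier binding gives y := tup(mk(0, 5), mk(0, 5), m).
MGU = { y -> tup(mk(0, 5), mk(0, 5), m), q -> mk(0, 5) }, so q -> mk(0, 5).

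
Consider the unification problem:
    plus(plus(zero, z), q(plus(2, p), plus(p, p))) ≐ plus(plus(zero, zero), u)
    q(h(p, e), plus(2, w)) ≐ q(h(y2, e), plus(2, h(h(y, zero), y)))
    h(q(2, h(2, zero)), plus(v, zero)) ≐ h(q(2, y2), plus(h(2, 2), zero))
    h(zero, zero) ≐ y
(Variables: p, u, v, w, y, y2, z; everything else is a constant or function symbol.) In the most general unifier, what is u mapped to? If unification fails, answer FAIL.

Decompose plus/2: plus(zero, z) ≐ plus(zero, zero),  q(plus(2, p), plus(p, p)) ≐ u.
Decompose plus/2: zero ≐ zero,  z ≐ zero.
Delete trivial equation zero ≐ zero.
Bind z := zero; no other remaining equation mentions z.
Bind u := q(plus(2, p), plus(p, p)); no other remaining equation mentions u.
Decompose q/2: h(p, e) ≐ h(y2, e),  plus(2, w) ≐ plus(2, h(h(y, zero), y)).
Decompose h/2: p ≐ y2,  e ≐ e.
Bind p := y2; no other remaining equation mentions p. Substituting into the earlier binding gives u := q(plus(2, y2), plus(y2, y2)).
Delete trivial equation e ≐ e.
Decompose plus/2: 2 ≐ 2,  w ≐ h(h(y, zero), y).
Delete trivial equation 2 ≐ 2.
Bind w := h(h(y, zero), y); no other remaining equation mentions w.
Decompose h/2: q(2, h(2, zero)) ≐ q(2, y2),  plus(v, zero) ≐ plus(h(2, 2), zero).
Decompose q/2: 2 ≐ 2,  h(2, zero) ≐ y2.
Delete trivial equation 2 ≐ 2.
Bind y2 := h(2, zero); no other remaining equation mentions y2. Substituting into the earlier bindings gives u := q(plus(2, h(2, zero)), plus(h(2, zero), h(2, zero))), p := h(2, zero).
Decompose plus/2: v ≐ h(2, 2),  zero ≐ zero.
Bind v := h(2, 2); no other remaining equation mentions v.
Delete trivial equation zero ≐ zero.
Bind y := h(zero, zero). Substituting into the earlier binding gives w := h(h(h(zero, zero), zero), h(zero, zero)).
MGU = { z -> zero, u -> q(plus(2, h(2, zero)), plus(h(2, zero), h(2, zero))), p -> h(2, zero), w -> h(h(h(zero, zero), zero), h(zero, zero)), y2 -> h(2, zero), v -> h(2, 2), y -> h(zero, zero) }, so u -> q(plus(2, h(2, zero)), plus(h(2, zero), h(2, zero))).

q(plus(2, h(2, zero)), plus(h(2, zero), h(2, zero)))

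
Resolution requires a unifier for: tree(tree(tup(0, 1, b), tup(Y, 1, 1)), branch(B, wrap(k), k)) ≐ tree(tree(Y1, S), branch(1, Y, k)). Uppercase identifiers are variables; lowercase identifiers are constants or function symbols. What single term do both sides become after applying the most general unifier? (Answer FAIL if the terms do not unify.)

tree(tree(tup(0, 1, b), tup(wrap(k), 1, 1)), branch(1, wrap(k), k))

Decompose tree/2: tree(tup(0, 1, b), tup(Y, 1, 1)) ≐ tree(Y1, S),  branch(B, wrap(k), k) ≐ branch(1, Y, k).
Decompose tree/2: tup(0, 1, b) ≐ Y1,  tup(Y, 1, 1) ≐ S.
Bind Y1 := tup(0, 1, b); no other remaining equation mentions Y1.
Bind S := tup(Y, 1, 1); no other remaining equation mentions S.
Decompose branch/3: B ≐ 1,  wrap(k) ≐ Y,  k ≐ k.
Bind B := 1; no other remaining equation mentions B.
Bind Y := wrap(k); no other remaining equation mentions Y. Substituting into the earlier binding gives S := tup(wrap(k), 1, 1).
Delete trivial equation k ≐ k.
Applying the MGU to either side gives tree(tree(tup(0, 1, b), tup(wrap(k), 1, 1)), branch(1, wrap(k), k)).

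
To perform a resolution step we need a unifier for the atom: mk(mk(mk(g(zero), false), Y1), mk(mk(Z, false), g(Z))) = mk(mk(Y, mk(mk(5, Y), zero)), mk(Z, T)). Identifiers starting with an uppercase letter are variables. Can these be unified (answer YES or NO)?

Decompose mk/2: mk(mk(g(zero), false), Y1) = mk(Y, mk(mk(5, Y), zero)),  mk(mk(Z, false), g(Z)) = mk(Z, T).
Decompose mk/2: mk(g(zero), false) = Y,  Y1 = mk(mk(5, Y), zero).
Bind Y := mk(g(zero), false); substituting into the one remaining equation that mentions Y gives: Y1 = mk(mk(5, mk(g(zero), false)), zero).
Bind Y1 := mk(mk(5, mk(g(zero), false)), zero); no other remaining equation mentions Y1.
Decompose mk/2: mk(Z, false) = Z,  g(Z) = T.
Occurs check fails: Z occurs in mk(Z, false); the equation Z = mk(Z, false) has no finite solution.

NO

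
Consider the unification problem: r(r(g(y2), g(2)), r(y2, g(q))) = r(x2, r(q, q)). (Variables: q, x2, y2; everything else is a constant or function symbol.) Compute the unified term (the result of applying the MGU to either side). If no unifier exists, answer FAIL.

Decompose r/2: r(g(y2), g(2)) = x2,  r(y2, g(q)) = r(q, q).
Bind x2 := r(g(y2), g(2)); no other remaining equation mentions x2.
Decompose r/2: y2 = q,  g(q) = q.
Bind y2 := q; no other remaining equation mentions y2. Substituting into the earlier binding gives x2 := r(g(q), g(2)).
Occurs check fails: q occurs in g(q); the equation q = g(q) has no finite solution.

FAIL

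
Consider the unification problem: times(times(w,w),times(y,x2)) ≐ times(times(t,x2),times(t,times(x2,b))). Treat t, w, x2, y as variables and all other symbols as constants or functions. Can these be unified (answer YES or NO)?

Decompose times/2: times(w,w) ≐ times(t,x2),  times(y,x2) ≐ times(t,times(x2,b)).
Decompose times/2: w ≐ t,  w ≐ x2.
Bind w := t; substituting into the one remaining equation that mentions w gives: t ≐ x2.
Bind t := x2; substituting into the remaining equation gives: times(y,x2) ≐ times(x2,times(x2,b)). Substituting into the earlier binding gives w := x2.
Decompose times/2: y ≐ x2,  x2 ≐ times(x2,b).
Bind y := x2; no other remaining equation mentions y.
Occurs check fails: x2 occurs in times(x2,b); the equation x2 ≐ times(x2,b) has no finite solution.

NO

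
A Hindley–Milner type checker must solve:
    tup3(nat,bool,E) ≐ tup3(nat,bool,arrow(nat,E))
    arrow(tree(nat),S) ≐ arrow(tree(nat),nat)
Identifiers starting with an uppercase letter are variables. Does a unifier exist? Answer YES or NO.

Decompose tup3/3: nat ≐ nat,  bool ≐ bool,  E ≐ arrow(nat,E).
Delete trivial equation nat ≐ nat.
Delete trivial equation bool ≐ bool.
Occurs check fails: E occurs in arrow(nat,E); the equation E ≐ arrow(nat,E) has no finite solution.

NO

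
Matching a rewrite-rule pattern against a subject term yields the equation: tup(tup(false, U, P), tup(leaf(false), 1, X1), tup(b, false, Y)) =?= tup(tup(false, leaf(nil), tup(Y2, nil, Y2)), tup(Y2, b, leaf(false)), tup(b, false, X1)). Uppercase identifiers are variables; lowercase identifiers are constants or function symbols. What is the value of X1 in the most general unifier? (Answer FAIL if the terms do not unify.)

FAIL

Decompose tup/3: tup(false, U, P) =?= tup(false, leaf(nil), tup(Y2, nil, Y2)),  tup(leaf(false), 1, X1) =?= tup(Y2, b, leaf(false)),  tup(b, false, Y) =?= tup(b, false, X1).
Decompose tup/3: false =?= false,  U =?= leaf(nil),  P =?= tup(Y2, nil, Y2).
Delete trivial equation false =?= false.
Bind U := leaf(nil); no other remaining equation mentions U.
Bind P := tup(Y2, nil, Y2); no other remaining equation mentions P.
Decompose tup/3: leaf(false) =?= Y2,  1 =?= b,  X1 =?= leaf(false).
Bind Y2 := leaf(false); no other remaining equation mentions Y2. Substituting into the earlier binding gives P := tup(leaf(false), nil, leaf(false)).
Clash: constants 1 and b differ; no unifier exists.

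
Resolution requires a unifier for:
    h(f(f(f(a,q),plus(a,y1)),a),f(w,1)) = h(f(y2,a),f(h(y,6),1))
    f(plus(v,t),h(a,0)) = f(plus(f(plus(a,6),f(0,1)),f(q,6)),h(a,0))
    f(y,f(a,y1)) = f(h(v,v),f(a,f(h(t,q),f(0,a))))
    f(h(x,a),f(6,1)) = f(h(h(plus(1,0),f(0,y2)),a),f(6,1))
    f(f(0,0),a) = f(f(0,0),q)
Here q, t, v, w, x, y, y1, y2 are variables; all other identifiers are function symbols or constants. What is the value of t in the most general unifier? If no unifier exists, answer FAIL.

Decompose h/2: f(f(f(a,q),plus(a,y1)),a) = f(y2,a),  f(w,1) = f(h(y,6),1).
Decompose f/2: f(f(a,q),plus(a,y1)) = y2,  a = a.
Bind y2 := f(f(a,q),plus(a,y1)); substituting into the one remaining equation that mentions y2 gives: f(h(x,a),f(6,1)) = f(h(h(plus(1,0),f(0,f(f(a,q),plus(a,y1)))),a),f(6,1)).
Delete trivial equation a = a.
Decompose f/2: w = h(y,6),  1 = 1.
Bind w := h(y,6); no other remaining equation mentions w.
Delete trivial equation 1 = 1.
Decompose f/2: plus(v,t) = plus(f(plus(a,6),f(0,1)),f(q,6)),  h(a,0) = h(a,0).
Decompose plus/2: v = f(plus(a,6),f(0,1)),  t = f(q,6).
Bind v := f(plus(a,6),f(0,1)); substituting into the one remaining equation that mentions v gives: f(y,f(a,y1)) = f(h(f(plus(a,6),f(0,1)),f(plus(a,6),f(0,1))),f(a,f(h(t,q),f(0,a)))).
Bind t := f(q,6); substituting into the one remaining equation that mentions t gives: f(y,f(a,y1)) = f(h(f(plus(a,6),f(0,1)),f(plus(a,6),f(0,1))),f(a,f(h(f(q,6),q),f(0,a)))).
Delete trivial equation h(a,0) = h(a,0).
Decompose f/2: y = h(f(plus(a,6),f(0,1)),f(plus(a,6),f(0,1))),  f(a,y1) = f(a,f(h(f(q,6),q),f(0,a))).
Bind y := h(f(plus(a,6),f(0,1)),f(plus(a,6),f(0,1))); no other remaining equation mentions y. Substituting into the earlier binding gives w := h(h(f(plus(a,6),f(0,1)),f(plus(a,6),f(0,1))),6).
Decompose f/2: a = a,  y1 = f(h(f(q,6),q),f(0,a)).
Delete trivial equation a = a.
Bind y1 := f(h(f(q,6),q),f(0,a)); substituting into the one remaining equation that mentions y1 gives: f(h(x,a),f(6,1)) = f(h(h(plus(1,0),f(0,f(f(a,q),plus(a,f(h(f(q,6),q),f(0,a)))))),a),f(6,1)). Substituting into the earlier binding gives y2 := f(f(a,q),plus(a,f(h(f(q,6),q),f(0,a)))).
Decompose f/2: h(x,a) = h(h(plus(1,0),f(0,f(f(a,q),plus(a,f(h(f(q,6),q),f(0,a)))))),a),  f(6,1) = f(6,1).
Decompose h/2: x = h(plus(1,0),f(0,f(f(a,q),plus(a,f(h(f(q,6),q),f(0,a)))))),  a = a.
Bind x := h(plus(1,0),f(0,f(f(a,q),plus(a,f(h(f(q,6),q),f(0,a)))))); no other remaining equation mentions x.
Delete trivial equation a = a.
Delete trivial equation f(6,1) = f(6,1).
Decompose f/2: f(0,0) = f(0,0),  a = q.
Delete trivial equation f(0,0) = f(0,0).
Bind q := a. Substituting into the earlier bindings gives y2 := f(f(a,a),plus(a,f(h(f(a,6),a),f(0,a)))), t := f(a,6), y1 := f(h(f(a,6),a),f(0,a)), x := h(plus(1,0),f(0,f(f(a,a),plus(a,f(h(f(a,6),a),f(0,a)))))).
MGU = { y2 := f(f(a,a),plus(a,f(h(f(a,6),a),f(0,a)))), w := h(h(f(plus(a,6),f(0,1)),f(plus(a,6),f(0,1))),6), v := f(plus(a,6),f(0,1)), t := f(a,6), y := h(f(plus(a,6),f(0,1)),f(plus(a,6),f(0,1))), y1 := f(h(f(a,6),a),f(0,a)), x := h(plus(1,0),f(0,f(f(a,a),plus(a,f(h(f(a,6),a),f(0,a)))))), q := a }, so t := f(a,6).

f(a,6)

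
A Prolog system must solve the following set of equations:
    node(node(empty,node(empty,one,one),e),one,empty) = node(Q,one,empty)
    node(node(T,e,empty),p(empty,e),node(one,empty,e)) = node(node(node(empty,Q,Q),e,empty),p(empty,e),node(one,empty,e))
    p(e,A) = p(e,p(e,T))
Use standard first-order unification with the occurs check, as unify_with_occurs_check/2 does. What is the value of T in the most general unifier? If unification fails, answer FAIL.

node(empty,node(empty,node(empty,one,one),e),node(empty,node(empty,one,one),e))

Decompose node/3: node(empty,node(empty,one,one),e) = Q,  one = one,  empty = empty.
Bind Q := node(empty,node(empty,one,one),e); substituting into the one remaining equation that mentions Q gives: node(node(T,e,empty),p(empty,e),node(one,empty,e)) = node(node(node(empty,node(empty,node(empty,one,one),e),node(empty,node(empty,one,one),e)),e,empty),p(empty,e),node(one,empty,e)).
Delete trivial equation one = one.
Delete trivial equation empty = empty.
Decompose node/3: node(T,e,empty) = node(node(empty,node(empty,node(empty,one,one),e),node(empty,node(empty,one,one),e)),e,empty),  p(empty,e) = p(empty,e),  node(one,empty,e) = node(one,empty,e).
Decompose node/3: T = node(empty,node(empty,node(empty,one,one),e),node(empty,node(empty,one,one),e)),  e = e,  empty = empty.
Bind T := node(empty,node(empty,node(empty,one,one),e),node(empty,node(empty,one,one),e)); substituting into the one remaining equation that mentions T gives: p(e,A) = p(e,p(e,node(empty,node(empty,node(empty,one,one),e),node(empty,node(empty,one,one),e)))).
Delete trivial equation e = e.
Delete trivial equation empty = empty.
Delete trivial equation p(empty,e) = p(empty,e).
Delete trivial equation node(one,empty,e) = node(one,empty,e).
Decompose p/2: e = e,  A = p(e,node(empty,node(empty,node(empty,one,one),e),node(empty,node(empty,one,one),e))).
Delete trivial equation e = e.
Bind A := p(e,node(empty,node(empty,node(empty,one,one),e),node(empty,node(empty,one,one),e))).
MGU = { Q ↦ node(empty,node(empty,one,one),e), T ↦ node(empty,node(empty,node(empty,one,one),e),node(empty,node(empty,one,one),e)), A ↦ p(e,node(empty,node(empty,node(empty,one,one),e),node(empty,node(empty,one,one),e))) }, so T ↦ node(empty,node(empty,node(empty,one,one),e),node(empty,node(empty,one,one),e)).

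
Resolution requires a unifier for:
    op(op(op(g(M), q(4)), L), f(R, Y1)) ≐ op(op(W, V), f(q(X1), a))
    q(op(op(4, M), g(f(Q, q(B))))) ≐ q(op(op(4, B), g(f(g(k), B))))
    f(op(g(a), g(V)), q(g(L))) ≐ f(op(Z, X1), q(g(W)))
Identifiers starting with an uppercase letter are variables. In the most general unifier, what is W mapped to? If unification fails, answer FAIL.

Decompose op/2: op(op(g(M), q(4)), L) ≐ op(W, V),  f(R, Y1) ≐ f(q(X1), a).
Decompose op/2: op(g(M), q(4)) ≐ W,  L ≐ V.
Bind W := op(g(M), q(4)); substituting into the one remaining equation that mentions W gives: f(op(g(a), g(V)), q(g(L))) ≐ f(op(Z, X1), q(g(op(g(M), q(4))))).
Bind L := V; substituting into the one remaining equation that mentions L gives: f(op(g(a), g(V)), q(g(V))) ≐ f(op(Z, X1), q(g(op(g(M), q(4))))).
Decompose f/2: R ≐ q(X1),  Y1 ≐ a.
Bind R := q(X1); no other remaining equation mentions R.
Bind Y1 := a; no other remaining equation mentions Y1.
Decompose q/1: op(op(4, M), g(f(Q, q(B)))) ≐ op(op(4, B), g(f(g(k), B))).
Decompose op/2: op(4, M) ≐ op(4, B),  g(f(Q, q(B))) ≐ g(f(g(k), B)).
Decompose op/2: 4 ≐ 4,  M ≐ B.
Delete trivial equation 4 ≐ 4.
Bind M := B; substituting into the one remaining equation that mentions M gives: f(op(g(a), g(V)), q(g(V))) ≐ f(op(Z, X1), q(g(op(g(B), q(4))))). Substituting into the earlier binding gives W := op(g(B), q(4)).
Decompose g/1: f(Q, q(B)) ≐ f(g(k), B).
Decompose f/2: Q ≐ g(k),  q(B) ≐ B.
Bind Q := g(k); no other remaining equation mentions Q.
Occurs check fails: B occurs in q(B); the equation B ≐ q(B) has no finite solution.

FAIL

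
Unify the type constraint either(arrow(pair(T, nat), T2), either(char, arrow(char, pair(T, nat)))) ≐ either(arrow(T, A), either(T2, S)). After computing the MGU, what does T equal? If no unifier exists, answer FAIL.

FAIL

Decompose either/2: arrow(pair(T, nat), T2) ≐ arrow(T, A),  either(char, arrow(char, pair(T, nat))) ≐ either(T2, S).
Decompose arrow/2: pair(T, nat) ≐ T,  T2 ≐ A.
Occurs check fails: T occurs in pair(T, nat); the equation T ≐ pair(T, nat) has no finite solution.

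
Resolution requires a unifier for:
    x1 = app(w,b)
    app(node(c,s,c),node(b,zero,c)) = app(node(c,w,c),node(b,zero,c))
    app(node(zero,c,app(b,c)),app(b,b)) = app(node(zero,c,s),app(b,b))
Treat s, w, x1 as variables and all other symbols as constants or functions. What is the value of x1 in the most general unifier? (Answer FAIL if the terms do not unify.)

Bind x1 := app(w,b); no other remaining equation mentions x1.
Decompose app/2: node(c,s,c) = node(c,w,c),  node(b,zero,c) = node(b,zero,c).
Decompose node/3: c = c,  s = w,  c = c.
Delete trivial equation c = c.
Bind s := w; substituting into the one remaining equation that mentions s gives: app(node(zero,c,app(b,c)),app(b,b)) = app(node(zero,c,w),app(b,b)).
Delete trivial equation c = c.
Delete trivial equation node(b,zero,c) = node(b,zero,c).
Decompose app/2: node(zero,c,app(b,c)) = node(zero,c,w),  app(b,b) = app(b,b).
Decompose node/3: zero = zero,  c = c,  app(b,c) = w.
Delete trivial equation zero = zero.
Delete trivial equation c = c.
Bind w := app(b,c); no other remaining equation mentions w. Substituting into the earlier bindings gives x1 := app(app(b,c),b), s := app(b,c).
Delete trivial equation app(b,b) = app(b,b).
MGU = { x1 := app(app(b,c),b), s := app(b,c), w := app(b,c) }, so x1 := app(app(b,c),b).

app(app(b,c),b)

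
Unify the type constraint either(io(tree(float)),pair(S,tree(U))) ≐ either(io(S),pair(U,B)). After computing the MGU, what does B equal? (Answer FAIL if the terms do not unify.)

Decompose either/2: io(tree(float)) ≐ io(S),  pair(S,tree(U)) ≐ pair(U,B).
Decompose io/1: tree(float) ≐ S.
Bind S := tree(float); substituting into the remaining equation gives: pair(tree(float),tree(U)) ≐ pair(U,B).
Decompose pair/2: tree(float) ≐ U,  tree(U) ≐ B.
Bind U := tree(float); substituting into the remaining equation gives: tree(tree(float)) ≐ B.
Bind B := tree(tree(float)).
MGU = { S := tree(float), U := tree(float), B := tree(tree(float)) }, so B := tree(tree(float)).

tree(tree(float))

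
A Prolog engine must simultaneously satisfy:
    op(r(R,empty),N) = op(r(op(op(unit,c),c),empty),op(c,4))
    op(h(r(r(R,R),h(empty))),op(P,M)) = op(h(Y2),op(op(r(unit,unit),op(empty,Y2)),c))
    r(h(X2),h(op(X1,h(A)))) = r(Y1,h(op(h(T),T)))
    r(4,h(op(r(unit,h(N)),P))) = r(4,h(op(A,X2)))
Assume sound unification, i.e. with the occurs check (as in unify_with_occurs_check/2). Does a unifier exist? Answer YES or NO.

YES

Decompose op/2: r(R,empty) = r(op(op(unit,c),c),empty),  N = op(c,4).
Decompose r/2: R = op(op(unit,c),c),  empty = empty.
Bind R := op(op(unit,c),c); substituting into the one remaining equation that mentions R gives: op(h(r(r(op(op(unit,c),c),op(op(unit,c),c)),h(empty))),op(P,M)) = op(h(Y2),op(op(r(unit,unit),op(empty,Y2)),c)).
Delete trivial equation empty = empty.
Bind N := op(c,4); substituting into the one remaining equation that mentions N gives: r(4,h(op(r(unit,h(op(c,4))),P))) = r(4,h(op(A,X2))).
Decompose op/2: h(r(r(op(op(unit,c),c),op(op(unit,c),c)),h(empty))) = h(Y2),  op(P,M) = op(op(r(unit,unit),op(empty,Y2)),c).
Decompose h/1: r(r(op(op(unit,c),c),op(op(unit,c),c)),h(empty)) = Y2.
Bind Y2 := r(r(op(op(unit,c),c),op(op(unit,c),c)),h(empty)); substituting into the one remaining equation that mentions Y2 gives: op(P,M) = op(op(r(unit,unit),op(empty,r(r(op(op(unit,c),c),op(op(unit,c),c)),h(empty)))),c).
Decompose op/2: P = op(r(unit,unit),op(empty,r(r(op(op(unit,c),c),op(op(unit,c),c)),h(empty)))),  M = c.
Bind P := op(r(unit,unit),op(empty,r(r(op(op(unit,c),c),op(op(unit,c),c)),h(empty)))); substituting into the one remaining equation that mentions P gives: r(4,h(op(r(unit,h(op(c,4))),op(r(unit,unit),op(empty,r(r(op(op(unit,c),c),op(op(unit,c),c)),h(empty))))))) = r(4,h(op(A,X2))).
Bind M := c; no other remaining equation mentions M.
Decompose r/2: h(X2) = Y1,  h(op(X1,h(A))) = h(op(h(T),T)).
Bind Y1 := h(X2); no other remaining equation mentions Y1.
Decompose h/1: op(X1,h(A)) = op(h(T),T).
Decompose op/2: X1 = h(T),  h(A) = T.
Bind X1 := h(T); no other remaining equation mentions X1.
Bind T := h(A); no other remaining equation mentions T. Substituting into the earlier binding gives X1 := h(h(A)).
Decompose r/2: 4 = 4,  h(op(r(unit,h(op(c,4))),op(r(unit,unit),op(empty,r(r(op(op(unit,c),c),op(op(unit,c),c)),h(empty)))))) = h(op(A,X2)).
Delete trivial equation 4 = 4.
Decompose h/1: op(r(unit,h(op(c,4))),op(r(unit,unit),op(empty,r(r(op(op(unit,c),c),op(op(unit,c),c)),h(empty))))) = op(A,X2).
Decompose op/2: r(unit,h(op(c,4))) = A,  op(r(unit,unit),op(empty,r(r(op(op(unit,c),c),op(op(unit,c),c)),h(empty)))) = X2.
Bind A := r(unit,h(op(c,4))); no other remaining equation mentions A. Substituting into the earlier bindings gives X1 := h(h(r(unit,h(op(c,4))))), T := h(r(unit,h(op(c,4)))).
Bind X2 := op(r(unit,unit),op(empty,r(r(op(op(unit,c),c),op(op(unit,c),c)),h(empty)))). Substituting into the earlier binding gives Y1 := h(op(r(unit,unit),op(empty,r(r(op(op(unit,c),c),op(op(unit,c),c)),h(empty))))).
No equations remain and no clash or occurs-check failure arose, so a unifier exists.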